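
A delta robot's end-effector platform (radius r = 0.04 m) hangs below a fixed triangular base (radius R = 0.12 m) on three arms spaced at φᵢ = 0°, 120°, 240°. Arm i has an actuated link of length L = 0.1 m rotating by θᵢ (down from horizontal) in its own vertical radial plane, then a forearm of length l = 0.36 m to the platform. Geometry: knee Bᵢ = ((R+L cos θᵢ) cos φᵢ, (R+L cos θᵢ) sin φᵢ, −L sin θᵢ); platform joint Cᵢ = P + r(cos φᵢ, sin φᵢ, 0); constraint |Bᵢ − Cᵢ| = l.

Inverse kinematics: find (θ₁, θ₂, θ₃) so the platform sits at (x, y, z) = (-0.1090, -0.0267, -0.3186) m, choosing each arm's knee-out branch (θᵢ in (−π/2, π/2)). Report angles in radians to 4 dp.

φ1=0.0° → target in arm frame (-0.1090, -0.0267)
  e−x'=0.1890;  (l²−L²−(e−x')²−y'²−z²)/2L = -0.0917
  γ=atan2(-0.3186,0.1890)=-1.0354;  ψ=arccos(-0.2475)=1.8209;  θ1=γ+ψ≈0.7856
rotate P by −φ2: (0.0314, 0.1077, -0.3186)
  A=0.0486, B=-0.3186, C=(l²−L²−A²−y'²−z²)/(2L)=0.0206
  √(A²+B²)=0.3223;  θ2 = -1.4194+1.5068 ≈ 0.0875
rotate P by −φ3: (0.0776, -0.0810, -0.3186)
  A cos θ + B sin θ = C:  0.0024·cos θ + -0.3186·sin θ = 0.0576
  √(A²+B²)=0.3186;  θ3 = -1.5633+1.3890 ≈ -0.1743

θ₁ = 0.7856, θ₂ = 0.0875, θ₃ = -0.1743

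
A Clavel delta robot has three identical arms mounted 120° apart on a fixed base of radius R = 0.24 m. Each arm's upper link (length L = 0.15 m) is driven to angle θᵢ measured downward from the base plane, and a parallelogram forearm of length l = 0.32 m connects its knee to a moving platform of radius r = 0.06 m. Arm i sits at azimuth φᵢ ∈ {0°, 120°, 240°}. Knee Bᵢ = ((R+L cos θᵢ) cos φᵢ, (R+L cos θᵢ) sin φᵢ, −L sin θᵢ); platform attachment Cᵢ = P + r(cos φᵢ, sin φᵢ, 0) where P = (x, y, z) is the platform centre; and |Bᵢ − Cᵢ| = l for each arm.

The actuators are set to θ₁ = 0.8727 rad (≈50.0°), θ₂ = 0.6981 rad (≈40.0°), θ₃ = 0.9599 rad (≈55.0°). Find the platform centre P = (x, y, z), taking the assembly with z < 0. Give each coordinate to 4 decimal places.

(-0.0044, 0.0251, -0.2663)

φ1=0.0°: virtual centre (0.2764, 0.0000, -0.1149), radius l
φ2=120.0°: virtual centre (-0.1475, 0.2554, -0.0964), radius l
arm 3 at φ=240.0°: e+L cos θ3 = 0.2660;  centre 3 = (-0.1330, -0.2304, -0.1229)
eliminate P² terms by subtracting sphere 1 from 2 and 3
linear system: -0.8477x+0.5108y = 0.0067−0.0370z; -0.8189x+-0.4608y = -0.0037−-0.0159z
det = 0.8089;  x = -0.0014+0.0110z,  y = 0.0107+-0.0541z
sphere 1 gives Az²+Bz+C=0 with A=1.0031, B=0.2225, C=-0.0119;  B²−4AC=0.0972;  roots -0.2663, 0.0445;  negative root z = -0.2663
x = -0.0044, y = 0.0251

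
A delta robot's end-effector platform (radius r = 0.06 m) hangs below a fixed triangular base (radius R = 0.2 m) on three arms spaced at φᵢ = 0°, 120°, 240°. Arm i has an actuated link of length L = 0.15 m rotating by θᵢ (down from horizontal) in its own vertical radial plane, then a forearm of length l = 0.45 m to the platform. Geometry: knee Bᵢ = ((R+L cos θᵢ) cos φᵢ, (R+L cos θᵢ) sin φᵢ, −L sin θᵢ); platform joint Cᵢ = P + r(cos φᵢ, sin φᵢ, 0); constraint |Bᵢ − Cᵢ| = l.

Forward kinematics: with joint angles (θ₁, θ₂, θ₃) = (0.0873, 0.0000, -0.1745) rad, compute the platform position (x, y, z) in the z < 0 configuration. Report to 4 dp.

φ1=0.0°: virtual centre (0.2894, 0.0000, -0.0131), radius l
S2 = (0.2900·cos120.0°, 0.2900·sin120.0°, 0.0000) = (-0.1450, 0.2511, 0.0000)
S3 = (0.2877·cos240.0°, 0.2877·sin240.0°, 0.0260) = (-0.1439, -0.2492, 0.0260)
|S₂|²−|S₁|² = 0.0002;  |S₃|²−|S₁|² = -0.0005
[-0.8689 0.5023 0.0262]·P = 0.0002;  [-0.8666 -0.4983 0.0782]·P = -0.0005
Cramer: x(z) = 0.0002+0.0603z;  y(z) = 0.0006+0.0522z
into |P−S₁|² = l²: 1.0064z² + -0.0086z + -0.1187 = 0;  Δ = 0.4778;  z = -0.3391 or 0.3477 → z<0 root = -0.3391
x = -0.0203, y = -0.0171

(-0.0203, -0.0171, -0.3391)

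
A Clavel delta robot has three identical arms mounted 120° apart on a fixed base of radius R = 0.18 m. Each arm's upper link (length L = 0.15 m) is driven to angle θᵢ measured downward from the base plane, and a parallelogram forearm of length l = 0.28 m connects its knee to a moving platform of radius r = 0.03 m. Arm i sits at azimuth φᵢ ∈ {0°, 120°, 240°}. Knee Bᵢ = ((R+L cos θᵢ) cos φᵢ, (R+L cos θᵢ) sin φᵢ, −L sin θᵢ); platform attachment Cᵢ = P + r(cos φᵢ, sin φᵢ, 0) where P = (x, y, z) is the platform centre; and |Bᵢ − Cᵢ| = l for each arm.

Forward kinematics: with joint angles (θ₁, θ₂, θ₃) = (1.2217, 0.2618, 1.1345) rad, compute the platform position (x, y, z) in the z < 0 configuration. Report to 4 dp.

arm 1 at φ=0.0°: e+L cos θ1 = 0.2013;  S1 = (0.2013, 0.0000, -0.1410)
S2 = (0.2949·cos120.0°, 0.2949·sin120.0°, -0.0388) = (-0.1474, 0.2554, -0.0388)
S3 = (0.2134·cos240.0°, 0.2134·sin240.0°, -0.1359) = (-0.1067, -0.1848, -0.1359)
eliminate P² terms by subtracting sphere 1 from 2 and 3
plane₁₂: -0.6975x+0.5108y+0.2043z = 0.0281
Cramer: x(z) = -0.0214+0.1408z;  y(z) = 0.0258-0.2076z
sphere 1 gives Az²+Bz+C=0 with A=1.0629, B=0.2085, C=-0.0083;  B²−4AC=0.0787;  roots -0.2300, 0.0339;  negative root z = -0.2300
x = -0.0538, y = 0.0736

(-0.0538, 0.0736, -0.2300)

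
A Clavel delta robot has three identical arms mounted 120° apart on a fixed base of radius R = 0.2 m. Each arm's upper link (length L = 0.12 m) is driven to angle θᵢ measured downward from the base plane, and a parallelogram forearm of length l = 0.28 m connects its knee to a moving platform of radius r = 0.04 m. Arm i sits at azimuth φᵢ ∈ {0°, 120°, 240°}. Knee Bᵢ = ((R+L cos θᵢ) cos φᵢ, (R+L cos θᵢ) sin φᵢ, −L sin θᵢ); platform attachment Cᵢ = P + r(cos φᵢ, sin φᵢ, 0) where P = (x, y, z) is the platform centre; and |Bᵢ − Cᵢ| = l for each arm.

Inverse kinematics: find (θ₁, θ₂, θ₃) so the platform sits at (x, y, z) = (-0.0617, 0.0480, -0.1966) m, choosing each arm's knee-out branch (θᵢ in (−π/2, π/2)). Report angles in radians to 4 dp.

rotate P by −φ1: (-0.0617, 0.0480, -0.1966)
  A cos θ + B sin θ = C:  0.2217·cos θ + -0.1966·sin θ = -0.1088
  √(A²+B²)=0.2963;  θ1 = -0.7255+1.9467 ≈ 1.2212
φ2=120.0° → target in arm frame (0.0724, 0.0294)
  A cos θ + B sin θ = C:  0.0876·cos θ + -0.1966·sin θ = 0.0700
  γ=atan2(-0.1966,0.0876)=-1.1517;  ψ=arccos(0.3255)=1.2393;  θ2=γ+ψ≈0.0876
rotate P by −φ3: (-0.0107, -0.0774, -0.1966)
  A cos θ + B sin θ = C:  0.1707·cos θ + -0.1966·sin θ = -0.0408
  √(A²+B²)=0.2604;  θ3 = -0.8557+1.7281 ≈ 0.8724

θ₁ = 1.2212, θ₂ = 0.0876, θ₃ = 0.8724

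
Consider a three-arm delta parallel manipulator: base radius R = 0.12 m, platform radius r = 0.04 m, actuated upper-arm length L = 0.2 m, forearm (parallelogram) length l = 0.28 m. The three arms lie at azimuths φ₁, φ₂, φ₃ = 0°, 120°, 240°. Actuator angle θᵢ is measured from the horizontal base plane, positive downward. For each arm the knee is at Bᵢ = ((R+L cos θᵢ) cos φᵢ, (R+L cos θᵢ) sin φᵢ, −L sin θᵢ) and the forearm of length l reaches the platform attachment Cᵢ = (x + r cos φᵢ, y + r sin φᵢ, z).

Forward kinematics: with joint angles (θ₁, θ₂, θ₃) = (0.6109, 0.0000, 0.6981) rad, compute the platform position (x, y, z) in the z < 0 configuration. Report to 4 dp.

arm 1 at φ=0.0°: ρ1 = 0.2438;  S1 = (0.2438, 0.0000, -0.1147)
arm 2 at φ=120.0°: ρ2 = 0.2800;  S2 = (-0.1400, 0.2425, 0.0000)
arm 3 at φ=240.0°: ρ3 = 0.2332;  S3 = (-0.1166, -0.2020, -0.1286)
eliminate P² terms by subtracting sphere 1 from 2 and 3
[-0.7677 0.4850 0.2294]·P = 0.0058;  [-0.7209 -0.4039 -0.0277]·P = -0.0017
Cramer: x(z) = -0.0023+0.1202z;  y(z) = 0.0083-0.2829z
sphere 1 gives Az²+Bz+C=0 with A=1.0945, B=0.1656, C=-0.0046;  B²−4AC=0.0475;  roots -0.1753, 0.0240;  negative root z = -0.1753
x = -0.0234, y = 0.0579

(-0.0234, 0.0579, -0.1753)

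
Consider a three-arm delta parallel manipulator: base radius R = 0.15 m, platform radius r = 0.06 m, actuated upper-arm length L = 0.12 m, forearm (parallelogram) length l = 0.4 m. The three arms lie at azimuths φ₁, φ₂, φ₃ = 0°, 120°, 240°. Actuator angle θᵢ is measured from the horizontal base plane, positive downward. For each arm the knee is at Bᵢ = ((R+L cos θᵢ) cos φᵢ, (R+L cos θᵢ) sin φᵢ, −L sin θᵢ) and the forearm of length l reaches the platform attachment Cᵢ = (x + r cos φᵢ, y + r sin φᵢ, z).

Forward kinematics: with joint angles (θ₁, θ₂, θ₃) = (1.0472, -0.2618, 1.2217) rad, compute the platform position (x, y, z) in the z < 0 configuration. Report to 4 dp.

φ1=0.0°: virtual centre (0.1500, 0.0000, -0.1039), radius l
arm 2 at φ=120.0°: e+L cos θ2 = 0.2059;  O2 = (-0.1030, 0.1783, 0.0311)
arm 3 at φ=240.0°: e+L cos θ3 = 0.1310;  O3 = (-0.0655, -0.1135, -0.1128)
subtract pairs → two planes through P
[-0.5059 0.3566 0.2700]·P = 0.0101;  [-0.4310 -0.2270 -0.0177]·P = -0.0034
det = 0.2686;  x = -0.0040+0.2047z,  y = 0.0226+-0.4666z
into |P−O₁|² = l²: 1.2596z² + 0.1237z + -0.1250 = 0;  Δ = 0.6450;  z = -0.3679 or 0.2697 → z<0 root = -0.3679
x = -0.0793, y = 0.1943

(-0.0793, 0.1943, -0.3679)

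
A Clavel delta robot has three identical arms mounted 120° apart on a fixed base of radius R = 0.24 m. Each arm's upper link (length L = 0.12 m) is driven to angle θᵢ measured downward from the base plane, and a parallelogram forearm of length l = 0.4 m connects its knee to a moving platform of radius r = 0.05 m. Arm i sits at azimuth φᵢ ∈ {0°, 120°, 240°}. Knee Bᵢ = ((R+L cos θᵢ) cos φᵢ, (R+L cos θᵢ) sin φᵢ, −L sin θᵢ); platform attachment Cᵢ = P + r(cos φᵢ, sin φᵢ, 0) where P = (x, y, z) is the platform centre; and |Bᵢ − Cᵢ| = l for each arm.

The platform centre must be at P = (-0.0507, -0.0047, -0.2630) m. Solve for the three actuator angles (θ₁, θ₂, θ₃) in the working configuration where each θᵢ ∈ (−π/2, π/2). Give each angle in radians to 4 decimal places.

θ₁ = 0.5236, θ₂ = -0.0870, θ₃ = -0.1746

rotate P by −φ1: (-0.0507, -0.0047, -0.2630)
  A cos θ + B sin θ = C:  0.2407·cos θ + -0.2630·sin θ = 0.0770
  θ1 = atan2(B,A) + arccos(C/0.3565) = 0.5236
φ2=120.0° → target in arm frame (0.0213, 0.0463)
  e−x'=0.1687;  (l²−L²−(e−x')²−y'²−z²)/2L = 0.1909
  θ2 = atan2(B,A) + arccos(C/0.3125) = -0.0870
φ3=240.0° → target in arm frame (0.0294, -0.0416)
  e−x'=0.1606;  (l²−L²−(e−x')²−y'²−z²)/2L = 0.2038
  √(A²+B²)=0.3081;  θ3 = -1.0226+0.8480 ≈ -0.1746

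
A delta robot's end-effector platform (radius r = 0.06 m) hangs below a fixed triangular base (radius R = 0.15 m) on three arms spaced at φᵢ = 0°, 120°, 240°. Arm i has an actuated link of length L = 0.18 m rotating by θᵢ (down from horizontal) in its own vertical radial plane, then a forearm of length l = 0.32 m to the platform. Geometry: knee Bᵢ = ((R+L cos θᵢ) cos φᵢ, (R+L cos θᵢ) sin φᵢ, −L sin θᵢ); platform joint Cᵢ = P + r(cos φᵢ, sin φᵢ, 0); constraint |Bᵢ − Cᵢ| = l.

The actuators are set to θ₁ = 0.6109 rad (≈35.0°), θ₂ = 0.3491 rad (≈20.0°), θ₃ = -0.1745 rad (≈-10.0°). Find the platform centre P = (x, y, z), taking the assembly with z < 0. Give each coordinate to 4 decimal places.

φ1=0.0°: virtual centre (0.2374, 0.0000, -0.1032), radius l
φ2=120.0°: virtual centre (-0.1296, 0.2244, -0.0616), radius l
centre 3 = (0.2673·cos240.0°, 0.2673·sin240.0°, 0.0313) = (-0.1336, -0.2315, 0.0313)
subtract pairs → two planes through P
plane₁₂: -0.7340x+0.4488y+0.0834z = 0.0039
Cramer: x(z) = -0.0063+0.2368z;  y(z) = -0.0015+0.2015z
into |P−centre ₁|² = l²: 1.0967z² + 0.0905z + -0.0323 = 0;  Δ = 0.1501;  z = -0.2179 or 0.1354 → z<0 root = -0.2179
x = -0.0579, y = -0.0454

(-0.0579, -0.0454, -0.2179)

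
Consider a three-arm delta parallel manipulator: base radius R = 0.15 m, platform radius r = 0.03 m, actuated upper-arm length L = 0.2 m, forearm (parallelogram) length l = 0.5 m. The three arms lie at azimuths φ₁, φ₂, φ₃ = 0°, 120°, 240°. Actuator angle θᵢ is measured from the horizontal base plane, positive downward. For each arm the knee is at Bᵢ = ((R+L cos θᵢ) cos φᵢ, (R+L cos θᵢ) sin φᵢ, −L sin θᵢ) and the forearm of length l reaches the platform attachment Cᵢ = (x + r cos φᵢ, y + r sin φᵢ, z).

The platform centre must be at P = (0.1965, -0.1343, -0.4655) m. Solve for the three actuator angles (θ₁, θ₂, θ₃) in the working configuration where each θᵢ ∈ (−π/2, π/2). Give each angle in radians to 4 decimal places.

θ₁ = -0.0001, θ₂ = 1.2219, θ₃ = 0.6109

rotate P by −φ1: (0.1965, -0.1343, -0.4655)
  A cos θ + B sin θ = C:  -0.0765·cos θ + -0.4655·sin θ = -0.0764
  √(A²+B²)=0.4717;  θ1 = -1.7337+1.7336 ≈ -0.0001
rotate P by −φ2: (-0.2146, -0.1030, -0.4655)
  A cos θ + B sin θ = C:  0.3346·cos θ + -0.4655·sin θ = -0.3231
  √(A²+B²)=0.5733;  θ2 = -0.9476+2.1695 ≈ 1.2219
rotate P by −φ3: (0.0181, 0.2373, -0.4655)
  A cos θ + B sin θ = C:  0.1019·cos θ + -0.4655·sin θ = -0.1835
  γ=atan2(-0.4655,0.1019)=-1.3552;  ψ=arccos(-0.3851)=1.9661;  θ3=γ+ψ≈0.6109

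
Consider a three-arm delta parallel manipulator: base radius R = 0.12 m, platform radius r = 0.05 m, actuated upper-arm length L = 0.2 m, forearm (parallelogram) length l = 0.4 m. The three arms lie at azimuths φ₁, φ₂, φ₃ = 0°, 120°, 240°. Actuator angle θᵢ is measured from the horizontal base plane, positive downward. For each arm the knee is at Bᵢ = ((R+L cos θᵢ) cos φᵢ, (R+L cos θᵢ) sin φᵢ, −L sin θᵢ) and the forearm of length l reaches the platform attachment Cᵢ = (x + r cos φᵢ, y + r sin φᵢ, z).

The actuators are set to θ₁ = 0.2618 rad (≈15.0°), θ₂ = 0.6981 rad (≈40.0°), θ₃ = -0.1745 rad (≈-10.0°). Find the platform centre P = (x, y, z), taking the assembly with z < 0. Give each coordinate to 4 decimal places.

(0.0057, -0.1334, -0.3273)

centre 1 = (0.2632·cos0.0°, 0.2632·sin0.0°, -0.0518) = (0.2632, 0.0000, -0.0518)
arm 2 at φ=120.0°: (R−r)+L cos θ2 = 0.2232;  centre 2 = (-0.1116, 0.1933, -0.1286)
φ3=240.0°: virtual centre (-0.1335, -0.2312, 0.0347), radius l
eliminate P² terms by subtracting sphere 1 from 2 and 3
linear system: -0.7496x+0.3866y = -0.0056−-0.1536z; -0.7933x+-0.4624y = 0.0005−0.1730z
det = 0.6533;  x = 0.0036+-0.0063z,  y = -0.0074+0.3850z
quadratic in z: (1.1482)z²+(0.1011)z+(-0.0899)=0, √Δ=0.6505 → z ∈ {-0.3273, 0.2392}; z = -0.3273 (taking z<0)
x = 0.0057, y = -0.1334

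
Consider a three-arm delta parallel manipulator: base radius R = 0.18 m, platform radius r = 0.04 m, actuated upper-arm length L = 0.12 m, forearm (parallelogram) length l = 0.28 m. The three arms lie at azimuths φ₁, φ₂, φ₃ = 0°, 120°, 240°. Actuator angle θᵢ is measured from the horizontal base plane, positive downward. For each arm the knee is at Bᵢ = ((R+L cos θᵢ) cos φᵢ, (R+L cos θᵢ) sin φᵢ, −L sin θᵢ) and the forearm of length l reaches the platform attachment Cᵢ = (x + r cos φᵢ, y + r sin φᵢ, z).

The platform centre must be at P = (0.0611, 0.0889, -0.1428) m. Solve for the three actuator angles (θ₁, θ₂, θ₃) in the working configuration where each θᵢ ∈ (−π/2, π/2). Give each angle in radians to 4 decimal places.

φ1=0.0° → target in arm frame (0.0611, 0.0889)
  A cos θ + B sin θ = C:  0.0789·cos θ + -0.1428·sin θ = 0.1228
  √(A²+B²)=0.1631;  θ1 = -1.0660+0.7184 ≈ -0.3477
φ2=120.0° → target in arm frame (0.0464, -0.0974)
  A=0.0936, B=-0.1428, C=(l²−L²−A²−y'²−z²)/(2L)=0.1057
  γ=atan2(-0.1428,0.0936)=-0.9908;  ψ=arccos(0.6193)=0.9029;  θ2=γ+ψ≈-0.0879
arm 3 (φ=240.0°): x'=-0.1075, y'=0.0085
  A cos θ + B sin θ = C:  0.2475·cos θ + -0.1428·sin θ = -0.0739
  θ3 = atan2(B,A) + arccos(C/0.2858) = 1.3092

θ₁ = -0.3477, θ₂ = -0.0879, θ₃ = 1.3092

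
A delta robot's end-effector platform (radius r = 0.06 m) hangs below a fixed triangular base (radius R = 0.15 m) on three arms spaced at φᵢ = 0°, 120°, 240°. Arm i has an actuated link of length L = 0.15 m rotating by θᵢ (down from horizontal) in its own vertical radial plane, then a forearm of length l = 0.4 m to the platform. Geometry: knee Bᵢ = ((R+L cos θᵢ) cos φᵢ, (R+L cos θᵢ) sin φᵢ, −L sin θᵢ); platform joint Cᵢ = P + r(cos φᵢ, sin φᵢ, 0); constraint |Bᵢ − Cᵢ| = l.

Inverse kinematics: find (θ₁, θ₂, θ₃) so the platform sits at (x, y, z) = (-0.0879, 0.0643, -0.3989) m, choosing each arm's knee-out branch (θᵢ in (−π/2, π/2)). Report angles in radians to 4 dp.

φ1=0.0° → target in arm frame (-0.0879, 0.0643)
  A cos θ + B sin θ = C:  0.1779·cos θ + -0.3989·sin θ = -0.1913
  θ1 = atan2(B,A) + arccos(C/0.4368) = 0.8730
rotate P by −φ2: (0.0996, 0.0440, -0.3989)
  A=-0.0096, B=-0.3989, C=(l²−L²−A²−y'²−z²)/(2L)=-0.0788
  θ2 = atan2(B,A) + arccos(C/0.3990) = 0.1747
φ3=240.0° → target in arm frame (-0.0117, -0.1083)
  e−x'=0.1017;  (l²−L²−(e−x')²−y'²−z²)/2L = -0.1456
  θ3 = atan2(B,A) + arccos(C/0.4117) = 0.6113

θ₁ = 0.8730, θ₂ = 0.1747, θ₃ = 0.6113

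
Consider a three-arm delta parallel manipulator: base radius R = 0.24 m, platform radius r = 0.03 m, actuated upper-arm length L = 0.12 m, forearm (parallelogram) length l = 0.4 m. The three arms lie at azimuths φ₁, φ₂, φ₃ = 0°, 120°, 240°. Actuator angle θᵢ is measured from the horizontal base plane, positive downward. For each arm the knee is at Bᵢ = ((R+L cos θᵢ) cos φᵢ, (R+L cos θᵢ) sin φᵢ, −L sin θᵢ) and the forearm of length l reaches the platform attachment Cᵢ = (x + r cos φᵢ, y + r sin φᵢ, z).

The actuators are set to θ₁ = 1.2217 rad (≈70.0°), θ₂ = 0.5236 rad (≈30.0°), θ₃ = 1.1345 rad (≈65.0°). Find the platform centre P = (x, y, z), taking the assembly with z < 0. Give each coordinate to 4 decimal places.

φ1=0.0°: virtual centre (0.2510, 0.0000, -0.1128), radius l
O2 = (0.3139·cos120.0°, 0.3139·sin120.0°, -0.0600) = (-0.1570, 0.2719, -0.0600)
φ3=240.0°: virtual centre (-0.1304, -0.2258, -0.1088), radius l
|O₂|²−|O₁|² = 0.0264;  |O₃|²−|O₁|² = 0.0041
linear system: -0.8160x+0.5437y = 0.0264−0.1055z; -0.7628x+-0.4516y = 0.0041−0.0080z
Cramer: x(z) = -0.0180+0.0664z;  y(z) = 0.0215-0.0944z
quadratic in z: (1.0133)z²+(0.1857)z+(-0.0744)=0, √Δ=0.5798 → z ∈ {-0.3777, 0.1944}; z = -0.3777 (taking z<0)
x = -0.0431, y = 0.0572

(-0.0431, 0.0572, -0.3777)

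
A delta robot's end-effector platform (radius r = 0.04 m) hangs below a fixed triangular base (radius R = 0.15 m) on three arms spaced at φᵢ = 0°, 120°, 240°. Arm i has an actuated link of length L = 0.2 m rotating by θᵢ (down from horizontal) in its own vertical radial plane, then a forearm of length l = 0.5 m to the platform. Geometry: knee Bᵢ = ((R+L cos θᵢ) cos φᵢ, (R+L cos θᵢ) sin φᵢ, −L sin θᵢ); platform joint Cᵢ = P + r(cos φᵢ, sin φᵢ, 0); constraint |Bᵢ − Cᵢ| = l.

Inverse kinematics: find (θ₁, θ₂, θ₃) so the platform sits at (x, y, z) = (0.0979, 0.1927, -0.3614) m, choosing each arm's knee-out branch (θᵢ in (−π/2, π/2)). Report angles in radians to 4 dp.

φ1=0.0° → target in arm frame (0.0979, 0.1927)
  A=0.0121, B=-0.3614, C=(l²−L²−A²−y'²−z²)/(2L)=0.1053
  √(A²+B²)=0.3616;  θ1 = -1.5373+1.2754 ≈ -0.2619
rotate P by −φ2: (0.1179, -0.1811, -0.3614)
  A cos θ + B sin θ = C:  -0.0079·cos θ + -0.3614·sin θ = 0.1163
  γ=atan2(-0.3614,-0.0079)=-1.5927;  ψ=arccos(0.3217)=1.2433;  θ2=γ+ψ≈-0.3495
φ3=240.0° → target in arm frame (-0.2158, -0.0116)
  e−x'=0.3258;  (l²−L²−(e−x')²−y'²−z²)/2L = -0.0673
  θ3 = atan2(B,A) + arccos(C/0.4866) = 0.8724

θ₁ = -0.2619, θ₂ = -0.3495, θ₃ = 0.8724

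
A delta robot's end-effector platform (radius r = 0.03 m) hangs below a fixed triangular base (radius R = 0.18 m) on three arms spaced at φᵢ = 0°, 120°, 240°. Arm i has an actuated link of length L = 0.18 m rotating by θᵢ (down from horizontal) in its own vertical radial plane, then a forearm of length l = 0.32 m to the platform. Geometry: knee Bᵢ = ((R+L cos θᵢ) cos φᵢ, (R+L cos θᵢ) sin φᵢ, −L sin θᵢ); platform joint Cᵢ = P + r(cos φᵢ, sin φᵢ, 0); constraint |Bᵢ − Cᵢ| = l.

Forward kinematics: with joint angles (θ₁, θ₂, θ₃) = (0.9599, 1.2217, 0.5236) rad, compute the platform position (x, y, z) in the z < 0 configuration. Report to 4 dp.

(-0.0076, -0.0858, -0.3118)

S1 = (0.2532·cos0.0°, 0.2532·sin0.0°, -0.1474) = (0.2532, 0.0000, -0.1474)
S2 = (0.2116·cos120.0°, 0.2116·sin120.0°, -0.1691) = (-0.1058, 0.1832, -0.1691)
arm 3 at φ=240.0°: e+L cos θ3 = 0.3059;  S3 = (-0.1529, -0.2649, -0.0900)
eliminate P² terms by subtracting sphere 1 from 2 and 3
linear system: -0.7181x+0.3664y = -0.0125−-0.0434z; -0.8124x+-0.5298y = 0.0158−0.1149z
det = 0.6781;  x = 0.0012+0.0282z,  y = -0.0317+0.1736z
sphere 1 gives Az²+Bz+C=0 with A=1.0309, B=0.2697, C=-0.0161;  B²−4AC=0.1393;  roots -0.3118, 0.0502;  negative root z = -0.3118
x = -0.0076, y = -0.0858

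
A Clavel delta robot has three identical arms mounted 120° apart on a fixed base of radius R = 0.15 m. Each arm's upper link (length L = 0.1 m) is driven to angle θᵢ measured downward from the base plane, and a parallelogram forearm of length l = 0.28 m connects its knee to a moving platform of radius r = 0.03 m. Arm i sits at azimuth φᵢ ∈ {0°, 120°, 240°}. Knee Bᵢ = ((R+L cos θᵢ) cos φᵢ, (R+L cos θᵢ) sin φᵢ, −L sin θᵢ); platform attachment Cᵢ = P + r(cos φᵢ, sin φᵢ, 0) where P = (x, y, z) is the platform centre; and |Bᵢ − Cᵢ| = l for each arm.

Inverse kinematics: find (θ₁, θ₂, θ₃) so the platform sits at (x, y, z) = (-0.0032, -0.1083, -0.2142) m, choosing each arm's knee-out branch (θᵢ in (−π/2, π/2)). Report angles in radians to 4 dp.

φ1=0.0° → target in arm frame (-0.0032, -0.1083)
  e−x'=0.1232;  (l²−L²−(e−x')²−y'²−z²)/2L = -0.0219
  √(A²+B²)=0.2471;  θ1 = -1.0488+1.6597 ≈ 0.6109
rotate P by −φ2: (-0.0922, 0.0569, -0.2142)
  A=0.2122, B=-0.2142, C=(l²−L²−A²−y'²−z²)/(2L)=-0.1287
  γ=atan2(-0.2142,0.2122)=-0.7901;  ψ=arccos(-0.4270)=2.0119;  θ2=γ+ψ≈1.2218
rotate P by −φ3: (0.0954, 0.0514, -0.2142)
  e−x'=0.0246;  (l²−L²−(e−x')²−y'²−z²)/2L = 0.0964
  θ3 = atan2(B,A) + arccos(C/0.2156) = -0.3490

θ₁ = 0.6109, θ₂ = 1.2218, θ₃ = -0.3490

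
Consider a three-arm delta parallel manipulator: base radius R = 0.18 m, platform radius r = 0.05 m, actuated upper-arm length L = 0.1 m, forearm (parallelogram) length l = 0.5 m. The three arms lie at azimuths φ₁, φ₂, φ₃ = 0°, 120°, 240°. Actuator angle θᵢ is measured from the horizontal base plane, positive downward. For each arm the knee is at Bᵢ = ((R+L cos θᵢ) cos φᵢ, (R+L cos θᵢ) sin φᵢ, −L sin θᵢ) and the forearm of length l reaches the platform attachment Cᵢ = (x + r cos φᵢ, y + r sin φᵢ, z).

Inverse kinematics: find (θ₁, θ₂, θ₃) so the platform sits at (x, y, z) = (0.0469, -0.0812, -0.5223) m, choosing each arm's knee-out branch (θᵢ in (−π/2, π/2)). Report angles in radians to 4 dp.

θ₁ = 0.6108, θ₂ = 1.2220, θ₃ = 0.6109

rotate P by −φ1: (0.0469, -0.0812, -0.5223)
  A cos θ + B sin θ = C:  0.0831·cos θ + -0.5223·sin θ = -0.2315
  γ=atan2(-0.5223,0.0831)=-1.4130;  ψ=arccos(-0.4377)=2.0238;  θ1=γ+ψ≈0.6108
φ2=120.0° → target in arm frame (-0.0938, 0.0000)
  A cos θ + B sin θ = C:  0.2238·cos θ + -0.5223·sin θ = -0.4144
  √(A²+B²)=0.5682;  θ2 = -1.1660+2.3880 ≈ 1.2220
arm 3 (φ=240.0°): x'=0.0469, y'=0.0812
  e−x'=0.0831;  (l²−L²−(e−x')²−y'²−z²)/2L = -0.2315
  γ=atan2(-0.5223,0.0831)=-1.4130;  ψ=arccos(-0.4378)=2.0239;  θ3=γ+ψ≈0.6109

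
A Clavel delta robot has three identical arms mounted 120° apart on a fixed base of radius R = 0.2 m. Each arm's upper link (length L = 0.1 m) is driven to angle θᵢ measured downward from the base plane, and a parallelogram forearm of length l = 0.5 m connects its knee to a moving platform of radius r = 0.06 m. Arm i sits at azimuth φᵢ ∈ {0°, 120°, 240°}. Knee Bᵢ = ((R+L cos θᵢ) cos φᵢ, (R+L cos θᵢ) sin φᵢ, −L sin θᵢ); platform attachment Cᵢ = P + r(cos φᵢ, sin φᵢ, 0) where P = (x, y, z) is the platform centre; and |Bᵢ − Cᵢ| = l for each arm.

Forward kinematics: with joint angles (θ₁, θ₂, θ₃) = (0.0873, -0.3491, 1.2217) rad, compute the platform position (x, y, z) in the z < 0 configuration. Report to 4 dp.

arm 1 at φ=0.0°: (R−r)+L cos θ1 = 0.2396;  S1 = (0.2396, 0.0000, -0.0087)
φ2=120.0°: virtual centre (-0.1170, 0.2026, 0.0342), radius l
S3 = (0.1742·cos240.0°, 0.1742·sin240.0°, -0.0940) = (-0.0871, -0.1509, -0.0940)
eliminate P² terms by subtracting sphere 1 from 2 and 3
plane₁₂: -0.7132x+0.4052y+0.0858z = -0.0016
det = 0.4800;  x = 0.0165+-0.0900z,  y = 0.0251+-0.3702z
into |P−S₁|² = l²: 1.1451z² + 0.0390z + -0.1995 = 0;  Δ = 0.9153;  z = -0.4348 or 0.4007 → z<0 root = -0.4348
x = 0.0556, y = 0.1860

(0.0556, 0.1860, -0.4348)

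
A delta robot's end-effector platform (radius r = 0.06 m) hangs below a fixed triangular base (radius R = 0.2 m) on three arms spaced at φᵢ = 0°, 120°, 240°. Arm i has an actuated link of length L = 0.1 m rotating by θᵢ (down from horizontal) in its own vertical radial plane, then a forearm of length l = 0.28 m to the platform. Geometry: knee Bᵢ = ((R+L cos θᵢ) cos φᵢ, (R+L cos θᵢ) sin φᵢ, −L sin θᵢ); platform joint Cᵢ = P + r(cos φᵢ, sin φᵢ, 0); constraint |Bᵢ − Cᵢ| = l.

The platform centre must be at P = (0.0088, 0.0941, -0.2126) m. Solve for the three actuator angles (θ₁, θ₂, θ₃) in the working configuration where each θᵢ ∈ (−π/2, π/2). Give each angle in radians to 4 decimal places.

rotate P by −φ1: (0.0088, 0.0941, -0.2126)
  e−x'=0.1312;  (l²−L²−(e−x')²−y'²−z²)/2L = -0.0143
  θ1 = atan2(B,A) + arccos(C/0.2498) = 0.6103
arm 2 (φ=120.0°): x'=0.0771, y'=-0.0547
  A=0.0629, B=-0.2126, C=(l²−L²−A²−y'²−z²)/(2L)=0.0813
  θ2 = atan2(B,A) + arccos(C/0.2217) = -0.0876
φ3=240.0° → target in arm frame (-0.0859, -0.0394)
  A=0.2259, B=-0.2126, C=(l²−L²−A²−y'²−z²)/(2L)=-0.1469
  γ=atan2(-0.2126,0.2259)=-0.7551;  ψ=arccos(-0.4736)=2.0641;  θ3=γ+ψ≈1.3091

θ₁ = 0.6103, θ₂ = -0.0876, θ₃ = 1.3091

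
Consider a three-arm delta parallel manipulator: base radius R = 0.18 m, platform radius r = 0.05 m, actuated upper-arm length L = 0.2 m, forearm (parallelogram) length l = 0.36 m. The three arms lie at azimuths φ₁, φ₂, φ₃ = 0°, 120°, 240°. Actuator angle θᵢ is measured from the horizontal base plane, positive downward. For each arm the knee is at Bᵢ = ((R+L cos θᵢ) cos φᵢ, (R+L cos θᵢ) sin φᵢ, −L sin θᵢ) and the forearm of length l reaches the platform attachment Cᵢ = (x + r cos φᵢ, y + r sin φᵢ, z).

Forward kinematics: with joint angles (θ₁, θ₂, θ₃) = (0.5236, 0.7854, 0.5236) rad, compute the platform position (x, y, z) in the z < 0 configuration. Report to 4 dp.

arm 1 at φ=0.0°: e+L cos θ1 = 0.3032;  centre 1 = (0.3032, 0.0000, -0.1000)
φ2=120.0°: virtual centre (-0.1357, 0.2351, -0.1414), radius l
centre 3 = (0.3032·cos240.0°, 0.3032·sin240.0°, -0.1000) = (-0.1516, -0.2626, -0.1000)
|centre ₂|²−|centre ₁|² = -0.0083;  |centre ₃|²−|centre ₁|² = 0.0000
plane₁₂: -0.8778x+0.4701y+-0.0828z = -0.0083
Cramer: x(z) = 0.0049-0.0490z;  y(z) = -0.0085+0.0848z
quadratic in z: (1.0096)z²+(0.2278)z+(-0.0305)=0, √Δ=0.4186 → z ∈ {-0.3201, 0.0945}; z = -0.3201 (taking z<0)
x = 0.0206, y = -0.0356

(0.0206, -0.0356, -0.3201)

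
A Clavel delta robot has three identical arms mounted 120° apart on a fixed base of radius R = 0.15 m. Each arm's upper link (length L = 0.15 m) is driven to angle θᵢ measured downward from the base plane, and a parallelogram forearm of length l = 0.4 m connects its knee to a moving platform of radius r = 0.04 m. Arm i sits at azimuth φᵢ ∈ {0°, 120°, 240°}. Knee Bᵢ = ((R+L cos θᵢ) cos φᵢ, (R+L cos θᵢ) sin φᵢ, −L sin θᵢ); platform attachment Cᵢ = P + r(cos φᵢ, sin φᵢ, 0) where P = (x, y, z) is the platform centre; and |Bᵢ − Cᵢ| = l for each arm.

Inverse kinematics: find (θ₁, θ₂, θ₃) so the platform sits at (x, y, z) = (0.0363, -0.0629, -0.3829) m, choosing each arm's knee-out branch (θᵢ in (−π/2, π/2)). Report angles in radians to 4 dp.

θ₁ = 0.3490, θ₂ = 0.7852, θ₃ = 0.3489

rotate P by −φ1: (0.0363, -0.0629, -0.3829)
  A=0.0737, B=-0.3829, C=(l²−L²−A²−y'²−z²)/(2L)=-0.0617
  γ=atan2(-0.3829,0.0737)=-1.3806;  ψ=arccos(-0.1582)=1.7296;  θ1=γ+ψ≈0.3490
rotate P by −φ2: (-0.0726, 0.0000, -0.3829)
  A=0.1826, B=-0.3829, C=(l²−L²−A²−y'²−z²)/(2L)=-0.1415
  √(A²+B²)=0.4242;  θ2 = -1.1258+1.9110 ≈ 0.7852
φ3=240.0° → target in arm frame (0.0363, 0.0629)
  A cos θ + B sin θ = C:  0.0737·cos θ + -0.3829·sin θ = -0.0617
  θ3 = atan2(B,A) + arccos(C/0.3899) = 0.3489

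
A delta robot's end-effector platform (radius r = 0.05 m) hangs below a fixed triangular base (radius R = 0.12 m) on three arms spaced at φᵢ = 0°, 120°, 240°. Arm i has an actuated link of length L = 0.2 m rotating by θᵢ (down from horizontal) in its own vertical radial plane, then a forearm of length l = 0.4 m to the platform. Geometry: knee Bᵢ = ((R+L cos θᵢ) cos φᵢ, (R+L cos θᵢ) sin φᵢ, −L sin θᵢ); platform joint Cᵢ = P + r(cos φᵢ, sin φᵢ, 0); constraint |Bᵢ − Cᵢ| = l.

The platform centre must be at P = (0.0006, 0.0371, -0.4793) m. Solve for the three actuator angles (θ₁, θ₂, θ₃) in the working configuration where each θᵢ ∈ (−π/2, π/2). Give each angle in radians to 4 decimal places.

rotate P by −φ1: (0.0006, 0.0371, -0.4793)
  e−x'=0.0694;  (l²−L²−(e−x')²−y'²−z²)/2L = -0.2898
  γ=atan2(-0.4793,0.0694)=-1.4270;  ψ=arccos(-0.5984)=2.2123;  θ1=γ+ψ≈0.7853
arm 2 (φ=120.0°): x'=0.0318, y'=-0.0191
  A=0.0382, B=-0.4793, C=(l²−L²−A²−y'²−z²)/(2L)=-0.2789
  √(A²+B²)=0.4808;  θ2 = -1.4913+2.1895 ≈ 0.6982
arm 3 (φ=240.0°): x'=-0.0324, y'=-0.0180
  e−x'=0.1024;  (l²−L²−(e−x')²−y'²−z²)/2L = -0.3014
  γ=atan2(-0.4793,0.1024)=-1.3603;  ψ=arccos(-0.6149)=2.2330;  θ3=γ+ψ≈0.8728

θ₁ = 0.7853, θ₂ = 0.6982, θ₃ = 0.8728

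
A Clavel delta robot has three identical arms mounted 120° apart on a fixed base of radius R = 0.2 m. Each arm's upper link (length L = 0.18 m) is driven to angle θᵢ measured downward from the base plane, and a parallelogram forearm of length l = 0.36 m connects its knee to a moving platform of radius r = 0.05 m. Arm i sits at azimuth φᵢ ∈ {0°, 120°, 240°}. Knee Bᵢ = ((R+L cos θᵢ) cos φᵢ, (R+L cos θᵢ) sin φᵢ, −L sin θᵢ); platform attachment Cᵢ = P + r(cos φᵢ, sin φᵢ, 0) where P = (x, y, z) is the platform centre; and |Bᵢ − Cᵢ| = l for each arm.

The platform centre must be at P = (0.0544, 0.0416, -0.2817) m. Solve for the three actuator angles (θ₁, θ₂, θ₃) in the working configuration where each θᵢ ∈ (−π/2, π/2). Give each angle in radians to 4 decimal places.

rotate P by −φ1: (0.0544, 0.0416, -0.2817)
  A cos θ + B sin θ = C:  0.0956·cos θ + -0.2817·sin θ = 0.0194
  γ=atan2(-0.2817,0.0956)=-1.2436;  ψ=arccos(0.0651)=1.5056;  θ1=γ+ψ≈0.2620
rotate P by −φ2: (0.0088, -0.0679, -0.2817)
  e−x'=0.1412;  (l²−L²−(e−x')²−y'²−z²)/2L = -0.0186
  θ2 = atan2(B,A) + arccos(C/0.3151) = 0.5236
φ3=240.0° → target in arm frame (-0.0632, 0.0263)
  e−x'=0.2132;  (l²−L²−(e−x')²−y'²−z²)/2L = -0.0786
  θ3 = atan2(B,A) + arccos(C/0.3533) = 0.8724

θ₁ = 0.2620, θ₂ = 0.5236, θ₃ = 0.8724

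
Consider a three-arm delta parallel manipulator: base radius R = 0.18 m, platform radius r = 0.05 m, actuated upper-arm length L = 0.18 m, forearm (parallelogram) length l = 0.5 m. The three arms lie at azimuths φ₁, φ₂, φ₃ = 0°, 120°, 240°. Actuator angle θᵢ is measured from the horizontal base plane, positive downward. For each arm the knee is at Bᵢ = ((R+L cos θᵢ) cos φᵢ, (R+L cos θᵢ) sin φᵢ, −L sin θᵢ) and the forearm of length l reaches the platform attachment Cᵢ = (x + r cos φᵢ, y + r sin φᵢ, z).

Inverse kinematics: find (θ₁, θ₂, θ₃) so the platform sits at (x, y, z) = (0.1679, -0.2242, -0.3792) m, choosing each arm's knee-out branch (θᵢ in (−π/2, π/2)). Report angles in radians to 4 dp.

θ₁ = -0.2614, θ₂ = 1.3091, θ₃ = 0.0001

φ1=0.0° → target in arm frame (0.1679, -0.2242)
  e−x'=-0.0379;  (l²−L²−(e−x')²−y'²−z²)/2L = 0.0614
  γ=atan2(-0.3792,-0.0379)=-1.6704;  ψ=arccos(0.1611)=1.4090;  θ1=γ+ψ≈-0.2614
arm 2 (φ=120.0°): x'=-0.2781, y'=-0.0333
  A cos θ + B sin θ = C:  0.4081·cos θ + -0.3792·sin θ = -0.2607
  √(A²+B²)=0.5571;  θ2 = -0.7487+2.0578 ≈ 1.3091
φ3=240.0° → target in arm frame (0.1102, 0.2575)
  A cos θ + B sin θ = C:  0.0198·cos θ + -0.3792·sin θ = 0.0197
  θ3 = atan2(B,A) + arccos(C/0.3797) = 0.0001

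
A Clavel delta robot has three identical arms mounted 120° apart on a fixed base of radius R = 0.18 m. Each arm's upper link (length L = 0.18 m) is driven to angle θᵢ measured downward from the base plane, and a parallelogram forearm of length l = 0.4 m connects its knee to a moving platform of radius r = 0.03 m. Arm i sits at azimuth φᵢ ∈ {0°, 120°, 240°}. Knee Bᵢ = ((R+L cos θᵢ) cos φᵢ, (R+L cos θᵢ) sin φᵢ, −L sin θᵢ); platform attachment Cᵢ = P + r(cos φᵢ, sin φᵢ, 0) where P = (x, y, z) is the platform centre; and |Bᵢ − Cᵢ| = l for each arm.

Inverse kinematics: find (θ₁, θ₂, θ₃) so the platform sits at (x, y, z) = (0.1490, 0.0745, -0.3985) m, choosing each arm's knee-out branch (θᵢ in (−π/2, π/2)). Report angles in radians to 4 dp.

θ₁ = 0.2616, θ₂ = 0.9597, θ₃ = 1.3958

φ1=0.0° → target in arm frame (0.1490, 0.0745)
  A cos θ + B sin θ = C:  0.0010·cos θ + -0.3985·sin θ = -0.1021
  θ1 = atan2(B,A) + arccos(C/0.3985) = 0.2616
rotate P by −φ2: (-0.0100, -0.1663, -0.3985)
  A cos θ + B sin θ = C:  0.1600·cos θ + -0.3985·sin θ = -0.2346
  γ=atan2(-0.3985,0.1600)=-1.1890;  ψ=arccos(-0.5463)=2.1487;  θ2=γ+ψ≈0.9597
rotate P by −φ3: (-0.1390, 0.0918, -0.3985)
  e−x'=0.2890;  (l²−L²−(e−x')²−y'²−z²)/2L = -0.3421
  θ3 = atan2(B,A) + arccos(C/0.4923) = 1.3958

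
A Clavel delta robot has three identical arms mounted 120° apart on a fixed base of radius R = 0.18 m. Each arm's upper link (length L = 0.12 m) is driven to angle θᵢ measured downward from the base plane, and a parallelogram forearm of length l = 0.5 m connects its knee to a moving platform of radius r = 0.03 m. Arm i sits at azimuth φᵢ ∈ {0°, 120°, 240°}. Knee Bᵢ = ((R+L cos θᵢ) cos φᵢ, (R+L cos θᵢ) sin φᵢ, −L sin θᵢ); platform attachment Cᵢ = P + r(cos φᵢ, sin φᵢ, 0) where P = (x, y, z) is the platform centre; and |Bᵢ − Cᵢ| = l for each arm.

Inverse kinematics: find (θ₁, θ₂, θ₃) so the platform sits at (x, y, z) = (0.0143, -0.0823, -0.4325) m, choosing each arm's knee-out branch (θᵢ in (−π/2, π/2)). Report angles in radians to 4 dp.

rotate P by −φ1: (0.0143, -0.0823, -0.4325)
  e−x'=0.1357;  (l²−L²−(e−x')²−y'²−z²)/2L = 0.0973
  √(A²+B²)=0.4533;  θ1 = -1.2668+1.3544 ≈ 0.0877
rotate P by −φ2: (-0.0784, 0.0288, -0.4325)
  A=0.2284, B=-0.4325, C=(l²−L²−A²−y'²−z²)/(2L)=-0.0186
  γ=atan2(-0.4325,0.2284)=-1.0849;  ψ=arccos(-0.0380)=1.6088;  θ2=γ+ψ≈0.5239
φ3=240.0° → target in arm frame (0.0641, 0.0535)
  e−x'=0.0859;  (l²−L²−(e−x')²−y'²−z²)/2L = 0.1596
  γ=atan2(-0.4325,0.0859)=-1.3748;  ψ=arccos(0.3619)=1.2004;  θ3=γ+ψ≈-0.1743

θ₁ = 0.0877, θ₂ = 0.5239, θ₃ = -0.1743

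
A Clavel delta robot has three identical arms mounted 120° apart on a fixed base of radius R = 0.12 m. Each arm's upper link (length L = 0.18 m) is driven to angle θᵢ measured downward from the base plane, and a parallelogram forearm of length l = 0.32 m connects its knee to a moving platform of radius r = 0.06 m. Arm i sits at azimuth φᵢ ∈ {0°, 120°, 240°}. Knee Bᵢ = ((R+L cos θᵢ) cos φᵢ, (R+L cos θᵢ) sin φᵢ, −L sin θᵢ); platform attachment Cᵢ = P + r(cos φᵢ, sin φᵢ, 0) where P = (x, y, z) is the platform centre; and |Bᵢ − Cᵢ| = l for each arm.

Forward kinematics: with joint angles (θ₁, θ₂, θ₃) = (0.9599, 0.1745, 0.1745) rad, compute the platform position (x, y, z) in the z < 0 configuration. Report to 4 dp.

(-0.1297, 0.0000, -0.2763)

φ1=0.0°: virtual centre (0.1632, 0.0000, -0.1474), radius l
arm 2 at φ=120.0°: ρ2 = 0.2373;  S2 = (-0.1186, 0.2055, -0.0313)
arm 3 at φ=240.0°: ρ3 = 0.2373;  S3 = (-0.1186, -0.2055, -0.0313)
subtract pairs → two planes through P
plane₁₂: -0.5638x+0.4110y+0.2324z = 0.0089
det = 0.4634;  x = -0.0158+0.4122z,  y = 0.0000+0.0000z
sphere 1 gives Az²+Bz+C=0 with A=1.1699, B=0.1473, C=-0.0486;  B²−4AC=0.2492;  roots -0.2763, 0.1504;  negative root z = -0.2763
x = -0.1297, y = 0.0000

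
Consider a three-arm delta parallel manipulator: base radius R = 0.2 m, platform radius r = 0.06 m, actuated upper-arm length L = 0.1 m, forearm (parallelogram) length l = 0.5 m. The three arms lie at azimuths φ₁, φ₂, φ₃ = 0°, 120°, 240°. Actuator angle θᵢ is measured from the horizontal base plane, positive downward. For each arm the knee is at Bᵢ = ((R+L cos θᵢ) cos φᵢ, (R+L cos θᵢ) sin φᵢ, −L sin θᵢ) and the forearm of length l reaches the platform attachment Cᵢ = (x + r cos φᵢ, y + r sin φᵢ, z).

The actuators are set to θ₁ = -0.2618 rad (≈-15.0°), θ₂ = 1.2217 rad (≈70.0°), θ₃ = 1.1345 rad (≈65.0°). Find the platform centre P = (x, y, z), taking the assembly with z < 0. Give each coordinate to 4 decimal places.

(0.1966, -0.0113, -0.4724)

arm 1 at φ=0.0°: ρ1 = 0.2366;  centre 1 = (0.2366, 0.0000, 0.0259)
φ2=120.0°: virtual centre (-0.0871, 0.1509, -0.0940), radius l
centre 3 = (0.1823·cos240.0°, 0.1823·sin240.0°, -0.0906) = (-0.0911, -0.1578, -0.0906)
eliminate P² terms by subtracting sphere 1 from 2 and 3
[-0.6474 0.3017 -0.2397]·P = -0.0175;  [-0.6554 -0.3157 -0.2330]·P = -0.0152
det = 0.4021;  x = 0.0251+-0.3630z,  y = -0.0040+0.0155z
sphere 1 gives Az²+Bz+C=0 with A=1.1320, B=0.1016, C=-0.2046;  B²−4AC=0.9368;  roots -0.4724, 0.3826;  negative root z = -0.4724
x = 0.1966, y = -0.0113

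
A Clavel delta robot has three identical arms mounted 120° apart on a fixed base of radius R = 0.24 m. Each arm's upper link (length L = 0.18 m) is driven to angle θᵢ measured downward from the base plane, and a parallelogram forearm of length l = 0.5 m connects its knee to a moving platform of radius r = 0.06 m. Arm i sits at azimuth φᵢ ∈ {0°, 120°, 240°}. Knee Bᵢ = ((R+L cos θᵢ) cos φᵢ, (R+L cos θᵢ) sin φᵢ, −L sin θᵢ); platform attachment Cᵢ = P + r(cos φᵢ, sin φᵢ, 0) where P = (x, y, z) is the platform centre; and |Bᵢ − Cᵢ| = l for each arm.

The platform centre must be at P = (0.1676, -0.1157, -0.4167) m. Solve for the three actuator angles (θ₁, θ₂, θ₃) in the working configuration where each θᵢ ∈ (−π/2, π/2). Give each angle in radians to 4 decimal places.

arm 1 (φ=0.0°): x'=0.1676, y'=-0.1157
  e−x'=0.0124;  (l²−L²−(e−x')²−y'²−z²)/2L = 0.0845
  γ=atan2(-0.4167,0.0124)=-1.5410;  ψ=arccos(0.2027)=1.3667;  θ1=γ+ψ≈-0.1744
φ2=120.0° → target in arm frame (-0.1840, -0.0873)
  e−x'=0.3640;  (l²−L²−(e−x')²−y'²−z²)/2L = -0.2671
  √(A²+B²)=0.5533;  θ2 = -0.8528+2.0746 ≈ 1.2218
arm 3 (φ=240.0°): x'=0.0164, y'=0.2030
  A cos θ + B sin θ = C:  0.1636·cos θ + -0.4167·sin θ = -0.0667
  θ3 = atan2(B,A) + arccos(C/0.4477) = 0.5237

θ₁ = -0.1744, θ₂ = 1.2218, θ₃ = 0.5237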